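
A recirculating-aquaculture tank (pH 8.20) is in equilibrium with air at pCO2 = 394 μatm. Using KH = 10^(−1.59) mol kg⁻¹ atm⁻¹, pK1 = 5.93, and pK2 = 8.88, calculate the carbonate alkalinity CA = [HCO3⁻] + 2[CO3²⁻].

[CO2*] = KH · pCO2 = 10^(−1.59) × 394×10^-6 = 1.013×10^-5 mol/kg
α₀ = 1/(1 + K1/[H⁺] + K1K2/[H⁺]²) = 1/(1 + 10^+2.27 + 10^+1.59) = 0.004423
DIC = [CO2*]/α₀ = 1.013×10^-5 / 0.004423 = 2.290 mmol/kg
CA = (α₁ + 2α₂)·DIC = (0.8235 + 2×0.1721) × 2.290 = 2.67 mmol/kg

CA = 2.67 mmol/kg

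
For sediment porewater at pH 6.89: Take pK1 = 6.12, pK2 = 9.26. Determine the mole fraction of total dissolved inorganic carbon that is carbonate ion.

α₂ = 0.00363

α₂ = 1 / (1 + [H⁺]/K2 + [H⁺]²/(K1K2)) = 1 / (1 + 10^+2.37 + 10^+1.60)
   = 1 / (1 + 234.42 + 39.811) = 1/275.23 = 0.003633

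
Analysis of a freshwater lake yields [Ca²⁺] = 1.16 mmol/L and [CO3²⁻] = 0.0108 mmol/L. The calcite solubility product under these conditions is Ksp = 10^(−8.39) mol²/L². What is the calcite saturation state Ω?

Ksp = 10^(−8.39) = 4.074×10^-9
Ω = [Ca²⁺][CO3²⁻]/Ksp = (1.16×10^-3)(0.0108×10^-3) / 4.074×10^-9 = 3.08

Ω = 3.08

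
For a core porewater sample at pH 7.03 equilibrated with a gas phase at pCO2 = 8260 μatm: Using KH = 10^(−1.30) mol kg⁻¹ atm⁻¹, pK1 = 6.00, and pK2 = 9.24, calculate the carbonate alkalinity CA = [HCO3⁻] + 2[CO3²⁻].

[CO2*] = KH · pCO2 = 10^(−1.30) × 8260×10^-6 = 4.140×10^-4 mol/kg
α₀ = 1/(1 + K1/[H⁺] + K1K2/[H⁺]²) = 1/(1 + 10^+1.03 + 10^-1.18) = 0.08488
DIC = [CO2*]/α₀ = 4.140×10^-4 / 0.08488 = 4.877 mmol/kg
CA = (α₁ + 2α₂)·DIC = (0.9095 + 2×0.005608) × 4.877 = 4.49 mmol/kg

CA = 4.49 mmol/kg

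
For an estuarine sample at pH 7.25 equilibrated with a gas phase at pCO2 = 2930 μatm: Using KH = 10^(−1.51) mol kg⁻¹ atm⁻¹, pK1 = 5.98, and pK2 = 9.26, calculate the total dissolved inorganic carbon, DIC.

[CO2*] = KH · pCO2 = 10^(−1.51) × 2930×10^-6 = 9.055×10^-5 mol/kg
α₀ = 1/(1 + K1/[H⁺] + K1K2/[H⁺]²) = 1/(1 + 10^+1.27 + 10^-0.74) = 0.05050
DIC = [CO2*]/α₀ = 9.055×10^-5 / 0.05050 = 1.79 mmol/kg

DIC = 1.79 mmol/kg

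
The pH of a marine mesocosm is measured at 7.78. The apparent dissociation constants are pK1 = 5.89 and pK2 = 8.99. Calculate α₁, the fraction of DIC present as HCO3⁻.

α₁ = 0.931

α₁ = 1 / (1 + [H⁺]/K1 + K2/[H⁺]) = 1 / (1 + 10^-1.89 + 10^-1.21)
   = 1 / (1 + 0.012882 + 0.061660) = 1/1.0745 = 0.9306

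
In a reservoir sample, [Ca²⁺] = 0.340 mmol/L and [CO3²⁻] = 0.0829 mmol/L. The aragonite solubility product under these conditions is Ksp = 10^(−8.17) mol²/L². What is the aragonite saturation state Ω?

Ω = 4.17

Ksp = 10^(−8.17) = 6.761×10^-9
Ω = [Ca²⁺][CO3²⁻]/Ksp = (0.340×10^-3)(0.0829×10^-3) / 6.761×10^-9 = 4.17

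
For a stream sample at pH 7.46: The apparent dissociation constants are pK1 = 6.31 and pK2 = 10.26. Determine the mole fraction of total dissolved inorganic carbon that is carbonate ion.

α₂ = 0.00148

α₂ = 1 / (1 + [H⁺]/K2 + [H⁺]²/(K1K2)) = 1 / (1 + 10^+2.80 + 10^+1.65)
   = 1 / (1 + 630.96 + 44.668) = 1/676.63 = 0.001478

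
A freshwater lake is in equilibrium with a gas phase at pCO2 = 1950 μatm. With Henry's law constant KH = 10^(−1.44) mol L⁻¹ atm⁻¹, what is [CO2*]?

KH = 10^(−1.44) = 3.631×10^-2 mol L⁻¹ atm⁻¹
[CO2*] = KH · pCO2 = 3.631×10^-2 × 1950×10^-6 atm = 7.08×10^-5 mol/L

[CO2*] = 70.8 μmol/L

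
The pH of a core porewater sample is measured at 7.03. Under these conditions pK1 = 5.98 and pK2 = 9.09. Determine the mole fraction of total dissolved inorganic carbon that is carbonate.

α₂ = 0.00793

α₂ = 1 / (1 + [H⁺]/K2 + [H⁺]²/(K1K2)) = 1 / (1 + 10^+2.06 + 10^+1.01)
   = 1 / (1 + 114.82 + 10.233) = 1/126.05 = 0.007933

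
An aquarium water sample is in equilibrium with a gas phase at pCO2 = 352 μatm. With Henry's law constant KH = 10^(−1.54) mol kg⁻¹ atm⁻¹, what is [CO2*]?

[CO2*] = 10.2 μmol/kg

KH = 10^(−1.54) = 2.884×10^-2 mol kg⁻¹ atm⁻¹
[CO2*] = KH · pCO2 = 2.884×10^-2 × 352×10^-6 atm = 1.02×10^-5 mol/kg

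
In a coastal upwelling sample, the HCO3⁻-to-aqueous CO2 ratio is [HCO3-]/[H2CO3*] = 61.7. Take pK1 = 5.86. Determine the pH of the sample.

From K1 = [H⁺][HCO3-]/[H2CO3*]:  pH = pK1 + log₁₀([HCO3-]/[H2CO3*])
log₁₀(61.7) = +1.790
pH = 5.86 + (+1.790) = 7.65

pH = 7.65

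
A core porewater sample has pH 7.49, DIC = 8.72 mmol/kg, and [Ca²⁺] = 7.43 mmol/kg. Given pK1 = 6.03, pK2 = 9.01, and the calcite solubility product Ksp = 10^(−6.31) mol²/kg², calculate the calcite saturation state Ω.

α₂ = 1 / (1 + [H⁺]/K2 + [H⁺]²/(K1K2)) = 1 / (1 + 10^+1.52 + 10^+0.06)
   = 1 / (1 + 33.113 + 1.1482) = 1/35.261 = 0.02836
[CO3²⁻] = α₂ × DIC = 0.02836 × 8.72 = 0.2473 mmol/kg
Ksp = 10^(−6.31) = 4.898×10^-7
Ω = [Ca²⁺][CO3²⁻]/Ksp = (7.43×10^-3)(2.473×10^-4) / 4.898×10^-7 = 3.75

Ω = 3.75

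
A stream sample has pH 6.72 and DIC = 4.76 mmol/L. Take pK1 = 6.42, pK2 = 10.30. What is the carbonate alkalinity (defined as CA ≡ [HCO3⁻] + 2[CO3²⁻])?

CA = [HCO3⁻] + 2[CO3²⁻] = (α₁ + 2α₂)·DIC
At pH 6.72: [H⁺]/K1 = 10^-0.30 = 0.50119, K2/[H⁺] = 10^-3.58 = 0.00026303
α₁ = 1/(1 + 0.50119 + 0.00026303) = 1/1.5015 = 0.6660; α₂ = α₁·K2/[H⁺] = 0.0001752
α₁ + 2α₂ = 0.6664
CA = 0.6664 × 4.76 = 3.17 mmol/L

CA = 3.17 mmol/L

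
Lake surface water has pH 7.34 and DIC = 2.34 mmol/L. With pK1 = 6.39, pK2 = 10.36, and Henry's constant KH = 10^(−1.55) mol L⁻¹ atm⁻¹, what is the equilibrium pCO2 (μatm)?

pCO2 = 8370 μatm

α₀ = 1 / (1 + K1/[H⁺] + K1K2/[H⁺]²) = 1 / (1 + 10^+0.95 + 10^-2.07)
   = 1 / (1 + 8.9125 + 0.0085114) = 1/9.9210 = 0.1008
[CO2*] = α₀ × DIC = 0.1008 × 2.34 = 0.2359 mmol/L
pCO2 = [CO2*]/KH = 2.359×10^-4 / 2.818×10^-2 = 8370 μatm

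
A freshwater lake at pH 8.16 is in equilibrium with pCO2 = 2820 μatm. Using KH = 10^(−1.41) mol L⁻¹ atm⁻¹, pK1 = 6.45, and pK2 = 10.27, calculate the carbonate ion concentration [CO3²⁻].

[CO2*] = KH · pCO2 = 10^(−1.41) × 2820×10^-6 = 1.097×10^-4 mol/L
α₀ = 1/(1 + K1/[H⁺] + K1K2/[H⁺]²) = 1/(1 + 10^+1.71 + 10^-0.40) = 0.01898
DIC = [CO2*]/α₀ = 1.097×10^-4 / 0.01898 = 5.780 mmol/L
[CO3²⁻] = α₂·DIC; α₂ = 0.007556, so [CO3²⁻] = 0.007556 × 5.780 = 0.0437 mmol/L

[CO3²⁻] = 0.0437 mmol/L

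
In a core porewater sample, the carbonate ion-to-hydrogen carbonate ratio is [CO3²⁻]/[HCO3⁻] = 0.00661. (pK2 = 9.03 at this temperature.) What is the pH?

From K2 = [H⁺][CO3²⁻]/[HCO3⁻]:  pH = pK2 + log₁₀([CO3²⁻]/[HCO3⁻])
log₁₀(0.00661) = -2.180
pH = 9.03 + (-2.180) = 6.85

pH = 6.85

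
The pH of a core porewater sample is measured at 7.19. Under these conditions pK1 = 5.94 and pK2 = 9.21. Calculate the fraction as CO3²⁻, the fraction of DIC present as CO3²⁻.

α₂ = 0.00896

α₂ = 1 / (1 + [H⁺]/K2 + [H⁺]²/(K1K2)) = 1 / (1 + 10^+2.02 + 10^+0.77)
   = 1 / (1 + 104.71 + 5.8884) = 1/111.60 = 0.008960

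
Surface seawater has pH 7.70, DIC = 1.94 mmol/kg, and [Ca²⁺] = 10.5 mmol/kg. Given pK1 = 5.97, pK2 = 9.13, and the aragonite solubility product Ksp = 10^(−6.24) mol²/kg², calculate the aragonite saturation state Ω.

Ω = 1.25

α₂ = 1 / (1 + [H⁺]/K2 + [H⁺]²/(K1K2)) = 1 / (1 + 10^+1.43 + 10^-0.30)
   = 1 / (1 + 26.915 + 0.50119) = 1/28.417 = 0.03519
[CO3²⁻] = α₂ × DIC = 0.03519 × 1.94 = 0.06827 mmol/kg
Ksp = 10^(−6.24) = 5.754×10^-7
Ω = [Ca²⁺][CO3²⁻]/Ksp = (10.5×10^-3)(6.827×10^-5) / 5.754×10^-7 = 1.25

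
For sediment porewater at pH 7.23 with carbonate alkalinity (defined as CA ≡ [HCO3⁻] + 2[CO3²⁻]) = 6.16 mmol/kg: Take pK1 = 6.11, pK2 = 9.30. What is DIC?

DIC = 6.57 mmol/kg

CA = [HCO3⁻] + 2[CO3²⁻] = (α₁ + 2α₂)·DIC
At pH 7.23: [H⁺]/K1 = 10^-1.12 = 0.075858, K2/[H⁺] = 10^-2.07 = 0.0085114
α₁ = 1/(1 + 0.075858 + 0.0085114) = 1/1.0844 = 0.9222; α₂ = α₁·K2/[H⁺] = 0.007849
α₁ + 2α₂ = 0.9379
DIC = CA / (α₁ + 2α₂) = 6.16 / 0.9379 = 6.57 mmol/kg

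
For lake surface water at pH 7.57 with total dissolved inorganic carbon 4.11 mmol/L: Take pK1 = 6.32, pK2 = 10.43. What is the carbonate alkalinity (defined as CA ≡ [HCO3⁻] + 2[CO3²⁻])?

CA = [HCO3⁻] + 2[CO3²⁻] = (α₁ + 2α₂)·DIC
At pH 7.57: [H⁺]/K1 = 10^-1.25 = 0.056234, K2/[H⁺] = 10^-2.86 = 0.0013804
α₁ = 1/(1 + 0.056234 + 0.0013804) = 1/1.0576 = 0.9455; α₂ = α₁·K2/[H⁺] = 0.001305
α₁ + 2α₂ = 0.9481
CA = 0.9481 × 4.11 = 3.90 mmol/L

CA = 3.90 mmol/L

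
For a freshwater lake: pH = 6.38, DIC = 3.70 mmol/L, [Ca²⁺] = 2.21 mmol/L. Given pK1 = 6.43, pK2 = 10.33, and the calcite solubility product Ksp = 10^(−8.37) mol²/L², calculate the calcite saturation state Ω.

Ω = 0.101

α₂ = 1 / (1 + [H⁺]/K2 + [H⁺]²/(K1K2)) = 1 / (1 + 10^+3.95 + 10^+4.00)
   = 1 / (1 + 8912.5 + 1.0000×10^4) = 1/1.8914×10^4 = 5.287×10^-5
[CO3²⁻] = α₂ × DIC = 5.287×10^-5 × 3.70 = 0.0001956 mmol/L = 0.1956 μmol/L
Ksp = 10^(−8.37) = 4.266×10^-9
Ω = [Ca²⁺][CO3²⁻]/Ksp = (2.21×10^-3)(1.956×10^-7) / 4.266×10^-9 = 0.101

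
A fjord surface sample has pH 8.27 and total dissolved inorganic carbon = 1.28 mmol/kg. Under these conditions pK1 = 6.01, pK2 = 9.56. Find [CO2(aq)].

[CO2*] = 6.66 μmol/kg

α₀ = 1 / (1 + K1/[H⁺] + K1K2/[H⁺]²) = 1 / (1 + 10^+2.26 + 10^+0.97)
   = 1 / (1 + 181.97 + 9.3325) = 1/192.30 = 0.005200
[CO2*] = α₀ × DIC = 0.005200 × 1.28 = 0.00666 mmol/kg = 6.66 μmol/kg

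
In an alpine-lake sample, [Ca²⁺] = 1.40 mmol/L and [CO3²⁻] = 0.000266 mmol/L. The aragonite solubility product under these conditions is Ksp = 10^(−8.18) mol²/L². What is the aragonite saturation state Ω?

Ω = 0.0564

Ksp = 10^(−8.18) = 6.607×10^-9
Ω = [Ca²⁺][CO3²⁻]/Ksp = (1.40×10^-3)(0.000266×10^-3) / 6.607×10^-9 = 0.0564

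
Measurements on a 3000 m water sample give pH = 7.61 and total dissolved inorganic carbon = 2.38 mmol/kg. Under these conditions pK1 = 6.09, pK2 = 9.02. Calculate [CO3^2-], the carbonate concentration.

[CO3²⁻] = 0.0866 mmol/kg

α₂ = 1 / (1 + [H⁺]/K2 + [H⁺]²/(K1K2)) = 1 / (1 + 10^+1.41 + 10^-0.11)
   = 1 / (1 + 25.704 + 0.77625) = 1/27.480 = 0.03639
[CO3²⁻] = α₂ × DIC = 0.03639 × 2.38 = 0.0866 mmol/kg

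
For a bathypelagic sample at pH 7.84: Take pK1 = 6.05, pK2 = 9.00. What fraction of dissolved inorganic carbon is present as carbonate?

α₂ = 0.0637

α₂ = 1 / (1 + [H⁺]/K2 + [H⁺]²/(K1K2)) = 1 / (1 + 10^+1.16 + 10^-0.63)
   = 1 / (1 + 14.454 + 0.23442) = 1/15.689 = 0.06374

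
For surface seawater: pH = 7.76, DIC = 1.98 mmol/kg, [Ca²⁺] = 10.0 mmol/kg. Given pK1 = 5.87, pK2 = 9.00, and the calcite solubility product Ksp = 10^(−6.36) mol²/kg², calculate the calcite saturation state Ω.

α₂ = 1 / (1 + [H⁺]/K2 + [H⁺]²/(K1K2)) = 1 / (1 + 10^+1.24 + 10^-0.65)
   = 1 / (1 + 17.378 + 0.22387) = 1/18.602 = 0.05376
[CO3²⁻] = α₂ × DIC = 0.05376 × 1.98 = 0.1064 mmol/kg
Ksp = 10^(−6.36) = 4.365×10^-7
Ω = [Ca²⁺][CO3²⁻]/Ksp = (10.0×10^-3)(1.064×10^-4) / 4.365×10^-7 = 2.44

Ω = 2.44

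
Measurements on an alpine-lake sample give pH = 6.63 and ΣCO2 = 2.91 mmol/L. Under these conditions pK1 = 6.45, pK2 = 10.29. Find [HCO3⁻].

α₁ = 1 / (1 + [H⁺]/K1 + K2/[H⁺]) = 1 / (1 + 10^-0.18 + 10^-3.66)
   = 1 / (1 + 0.66069 + 0.00021878) = 1/1.6609 = 0.6021
[HCO3⁻] = α₁ × DIC = 0.6021 × 2.91 = 1.75 mmol/L

[HCO3⁻] = 1.75 mmol/L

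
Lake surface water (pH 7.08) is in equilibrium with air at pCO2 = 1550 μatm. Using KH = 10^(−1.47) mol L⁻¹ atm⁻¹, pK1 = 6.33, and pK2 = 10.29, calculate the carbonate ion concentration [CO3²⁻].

[CO2*] = KH · pCO2 = 10^(−1.47) × 1550×10^-6 = 5.252×10^-5 mol/L
α₀ = 1/(1 + K1/[H⁺] + K1K2/[H⁺]²) = 1/(1 + 10^+0.75 + 10^-2.46) = 0.1509
DIC = [CO2*]/α₀ = 5.252×10^-5 / 0.1509 = 0.3480 mmol/L
[CO3²⁻] = α₂·DIC; α₂ = 0.0005232, so [CO3²⁻] = 0.0005232 × 0.3480 = 0.000182 mmol/L = 0.182 μmol/L

[CO3²⁻] = 0.182 μmol/L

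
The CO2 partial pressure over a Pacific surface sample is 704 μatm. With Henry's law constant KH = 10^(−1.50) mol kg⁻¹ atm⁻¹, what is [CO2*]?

KH = 10^(−1.50) = 3.162×10^-2 mol kg⁻¹ atm⁻¹
[CO2*] = KH · pCO2 = 3.162×10^-2 × 704×10^-6 atm = 2.23×10^-5 mol/kg

[CO2*] = 22.3 μmol/kg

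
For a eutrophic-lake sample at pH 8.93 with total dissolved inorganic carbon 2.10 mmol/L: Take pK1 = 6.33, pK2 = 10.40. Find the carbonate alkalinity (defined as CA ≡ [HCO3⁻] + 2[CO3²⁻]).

CA = [HCO3⁻] + 2[CO3²⁻] = (α₁ + 2α₂)·DIC
At pH 8.93: [H⁺]/K1 = 10^-2.60 = 0.0025119, K2/[H⁺] = 10^-1.47 = 0.033884
α₁ = 1/(1 + 0.0025119 + 0.033884) = 1/1.0364 = 0.9649; α₂ = α₁·K2/[H⁺] = 0.03269
α₁ + 2α₂ = 1.0303
CA = 1.0303 × 2.10 = 2.16 mmol/L

CA = 2.16 mmol/L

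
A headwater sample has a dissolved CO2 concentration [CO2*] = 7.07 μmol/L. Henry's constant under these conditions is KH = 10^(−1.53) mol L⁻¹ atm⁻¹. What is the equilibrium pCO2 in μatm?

KH = 10^(−1.53) = 2.951×10^-2 mol L⁻¹ atm⁻¹
pCO2 = [CO2*]/KH = 7.07×10^-6 / 2.951×10^-2 = 2.40×10^-4 atm = 240 μatm

pCO2 = 240 μatm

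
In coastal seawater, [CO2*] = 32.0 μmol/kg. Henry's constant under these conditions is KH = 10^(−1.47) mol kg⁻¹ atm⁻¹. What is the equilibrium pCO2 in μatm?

KH = 10^(−1.47) = 3.388×10^-2 mol kg⁻¹ atm⁻¹
pCO2 = [CO2*]/KH = 32.0×10^-6 / 3.388×10^-2 = 9.44×10^-4 atm = 944 μatm

pCO2 = 944 μatm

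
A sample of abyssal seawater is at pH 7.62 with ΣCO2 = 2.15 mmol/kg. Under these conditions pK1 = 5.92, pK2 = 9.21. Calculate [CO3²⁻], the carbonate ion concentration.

α₂ = 1 / (1 + [H⁺]/K2 + [H⁺]²/(K1K2)) = 1 / (1 + 10^+1.59 + 10^-0.11)
   = 1 / (1 + 38.905 + 0.77625) = 1/40.681 = 0.02458
[CO3²⁻] = α₂ × DIC = 0.02458 × 2.15 = 0.0529 mmol/kg

[CO3²⁻] = 0.0529 mmol/kg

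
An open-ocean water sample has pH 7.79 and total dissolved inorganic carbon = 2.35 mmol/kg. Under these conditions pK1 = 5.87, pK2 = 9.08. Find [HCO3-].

[HCO3⁻] = 2.21 mmol/kg

α₁ = 1 / (1 + [H⁺]/K1 + K2/[H⁺]) = 1 / (1 + 10^-1.92 + 10^-1.29)
   = 1 / (1 + 0.012023 + 0.051286) = 1/1.0633 = 0.9405
[HCO3⁻] = α₁ × DIC = 0.9405 × 2.35 = 2.21 mmol/kg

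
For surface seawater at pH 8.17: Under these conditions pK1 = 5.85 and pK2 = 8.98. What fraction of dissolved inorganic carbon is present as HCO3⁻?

α₁ = 0.862

α₁ = 1 / (1 + [H⁺]/K1 + K2/[H⁺]) = 1 / (1 + 10^-2.32 + 10^-0.81)
   = 1 / (1 + 0.0047863 + 0.15488) = 1/1.1597 = 0.8623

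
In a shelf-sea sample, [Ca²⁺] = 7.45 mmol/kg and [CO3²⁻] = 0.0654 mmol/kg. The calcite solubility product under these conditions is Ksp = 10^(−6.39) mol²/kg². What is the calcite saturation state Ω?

Ksp = 10^(−6.39) = 4.074×10^-7
Ω = [Ca²⁺][CO3²⁻]/Ksp = (7.45×10^-3)(0.0654×10^-3) / 4.074×10^-7 = 1.20

Ω = 1.20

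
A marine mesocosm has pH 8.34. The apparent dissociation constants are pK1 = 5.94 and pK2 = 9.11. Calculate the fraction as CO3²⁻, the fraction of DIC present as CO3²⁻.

α₂ = 0.145

α₂ = 1 / (1 + [H⁺]/K2 + [H⁺]²/(K1K2)) = 1 / (1 + 10^+0.77 + 10^-1.63)
   = 1 / (1 + 5.8884 + 0.023442) = 1/6.9119 = 0.1447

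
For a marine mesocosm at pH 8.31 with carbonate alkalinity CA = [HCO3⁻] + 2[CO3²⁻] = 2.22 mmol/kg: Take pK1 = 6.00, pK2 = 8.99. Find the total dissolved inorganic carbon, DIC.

CA = [HCO3⁻] + 2[CO3²⁻] = (α₁ + 2α₂)·DIC
At pH 8.31: [H⁺]/K1 = 10^-2.31 = 0.0048978, K2/[H⁺] = 10^-0.68 = 0.20893
α₁ = 1/(1 + 0.0048978 + 0.20893) = 1/1.2138 = 0.8238; α₂ = α₁·K2/[H⁺] = 0.1721
α₁ + 2α₂ = 1.1681
DIC = CA / (α₁ + 2α₂) = 2.22 / 1.1681 = 1.90 mmol/kg

DIC = 1.90 mmol/kg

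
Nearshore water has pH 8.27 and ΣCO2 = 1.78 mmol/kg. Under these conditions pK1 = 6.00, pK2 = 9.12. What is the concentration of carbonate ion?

[CO3²⁻] = 0.219 mmol/kg

α₂ = 1 / (1 + [H⁺]/K2 + [H⁺]²/(K1K2)) = 1 / (1 + 10^+0.85 + 10^-1.42)
   = 1 / (1 + 7.0795 + 0.038019) = 1/8.1175 = 0.1232
[CO3²⁻] = α₂ × DIC = 0.1232 × 1.78 = 0.219 mmol/kg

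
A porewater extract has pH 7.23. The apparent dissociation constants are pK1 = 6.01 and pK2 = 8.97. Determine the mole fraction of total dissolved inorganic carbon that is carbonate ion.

α₂ = 1 / (1 + [H⁺]/K2 + [H⁺]²/(K1K2)) = 1 / (1 + 10^+1.74 + 10^+0.52)
   = 1 / (1 + 54.954 + 3.3113) = 1/59.265 = 0.01687

α₂ = 0.0169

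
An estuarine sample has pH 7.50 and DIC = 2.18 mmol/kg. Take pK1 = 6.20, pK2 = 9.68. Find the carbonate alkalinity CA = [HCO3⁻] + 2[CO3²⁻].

CA = 2.09 mmol/kg

CA = [HCO3⁻] + 2[CO3²⁻] = (α₁ + 2α₂)·DIC
At pH 7.50: [H⁺]/K1 = 10^-1.30 = 0.050119, K2/[H⁺] = 10^-2.18 = 0.0066069
α₁ = 1/(1 + 0.050119 + 0.0066069) = 1/1.0567 = 0.9463; α₂ = α₁·K2/[H⁺] = 0.006252
α₁ + 2α₂ = 0.9588
CA = 0.9588 × 2.18 = 2.09 mmol/kg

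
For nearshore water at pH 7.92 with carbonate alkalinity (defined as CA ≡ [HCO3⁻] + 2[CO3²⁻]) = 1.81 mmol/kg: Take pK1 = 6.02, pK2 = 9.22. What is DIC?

CA = [HCO3⁻] + 2[CO3²⁻] = (α₁ + 2α₂)·DIC
At pH 7.92: [H⁺]/K1 = 10^-1.90 = 0.012589, K2/[H⁺] = 10^-1.30 = 0.050119
α₁ = 1/(1 + 0.012589 + 0.050119) = 1/1.0627 = 0.9410; α₂ = α₁·K2/[H⁺] = 0.04716
α₁ + 2α₂ = 1.0353
DIC = CA / (α₁ + 2α₂) = 1.81 / 1.0353 = 1.75 mmol/kg

DIC = 1.75 mmol/kg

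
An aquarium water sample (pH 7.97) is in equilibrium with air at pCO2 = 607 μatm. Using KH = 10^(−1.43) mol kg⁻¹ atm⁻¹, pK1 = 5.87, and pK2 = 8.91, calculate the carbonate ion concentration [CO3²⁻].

[CO2*] = KH · pCO2 = 10^(−1.43) × 607×10^-6 = 2.255×10^-5 mol/kg
α₀ = 1/(1 + K1/[H⁺] + K1K2/[H⁺]²) = 1/(1 + 10^+2.10 + 10^+1.16) = 0.007075
DIC = [CO2*]/α₀ = 2.255×10^-5 / 0.007075 = 3.188 mmol/kg
[CO3²⁻] = α₂·DIC; α₂ = 0.1023, so [CO3²⁻] = 0.1023 × 3.188 = 0.326 mmol/kg

[CO3²⁻] = 0.326 mmol/kg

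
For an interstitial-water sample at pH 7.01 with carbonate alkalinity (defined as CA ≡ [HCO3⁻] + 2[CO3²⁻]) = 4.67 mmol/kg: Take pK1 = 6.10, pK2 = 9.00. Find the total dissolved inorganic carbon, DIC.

DIC = 5.19 mmol/kg

CA = [HCO3⁻] + 2[CO3²⁻] = (α₁ + 2α₂)·DIC
At pH 7.01: [H⁺]/K1 = 10^-0.91 = 0.12303, K2/[H⁺] = 10^-1.99 = 0.010233
α₁ = 1/(1 + 0.12303 + 0.010233) = 1/1.1333 = 0.8824; α₂ = α₁·K2/[H⁺] = 0.009030
α₁ + 2α₂ = 0.9005
DIC = CA / (α₁ + 2α₂) = 4.67 / 0.9005 = 5.19 mmol/kg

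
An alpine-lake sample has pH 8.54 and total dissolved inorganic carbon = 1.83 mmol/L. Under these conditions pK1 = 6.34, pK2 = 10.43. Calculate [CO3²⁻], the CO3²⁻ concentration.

[CO3²⁻] = 0.0231 mmol/L

α₂ = 1 / (1 + [H⁺]/K2 + [H⁺]²/(K1K2)) = 1 / (1 + 10^+1.89 + 10^-0.31)
   = 1 / (1 + 77.625 + 0.48978) = 1/79.114 = 0.01264
[CO3²⁻] = α₂ × DIC = 0.01264 × 1.83 = 0.0231 mmol/L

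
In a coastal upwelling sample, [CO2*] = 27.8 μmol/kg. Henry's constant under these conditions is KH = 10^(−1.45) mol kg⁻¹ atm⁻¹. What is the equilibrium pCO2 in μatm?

pCO2 = 784 μatm

KH = 10^(−1.45) = 3.548×10^-2 mol kg⁻¹ atm⁻¹
pCO2 = [CO2*]/KH = 27.8×10^-6 / 3.548×10^-2 = 7.84×10^-4 atm = 784 μatm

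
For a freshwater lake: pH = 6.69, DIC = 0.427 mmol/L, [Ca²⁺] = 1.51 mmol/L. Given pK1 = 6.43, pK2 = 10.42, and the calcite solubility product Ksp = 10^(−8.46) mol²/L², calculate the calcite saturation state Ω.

α₂ = 1 / (1 + [H⁺]/K2 + [H⁺]²/(K1K2)) = 1 / (1 + 10^+3.73 + 10^+3.47)
   = 1 / (1 + 5370.3 + 2951.2) = 1/8322.5 = 0.0001202
[CO3²⁻] = α₂ × DIC = 0.0001202 × 0.427 = 5.131×10^-5 mmol/L = 0.05131 μmol/L
Ksp = 10^(−8.46) = 3.467×10^-9
Ω = [Ca²⁺][CO3²⁻]/Ksp = (1.51×10^-3)(5.131×10^-8) / 3.467×10^-9 = 0.0223

Ω = 0.0223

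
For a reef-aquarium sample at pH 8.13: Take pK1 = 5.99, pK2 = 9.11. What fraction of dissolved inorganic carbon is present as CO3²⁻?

α₂ = 1 / (1 + [H⁺]/K2 + [H⁺]²/(K1K2)) = 1 / (1 + 10^+0.98 + 10^-1.16)
   = 1 / (1 + 9.5499 + 0.069183) = 1/10.619 = 0.09417

α₂ = 0.0942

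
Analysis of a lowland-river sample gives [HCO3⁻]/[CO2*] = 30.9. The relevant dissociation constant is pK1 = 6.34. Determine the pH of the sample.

pH = 7.83

From K1 = [H⁺][HCO3⁻]/[CO2*]:  pH = pK1 + log₁₀([HCO3⁻]/[CO2*])
log₁₀(30.9) = +1.490
pH = 6.34 + (+1.490) = 7.83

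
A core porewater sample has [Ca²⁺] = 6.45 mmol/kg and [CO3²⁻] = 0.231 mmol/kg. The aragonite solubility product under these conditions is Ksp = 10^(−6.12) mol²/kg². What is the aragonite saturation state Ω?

Ω = 1.96

Ksp = 10^(−6.12) = 7.586×10^-7
Ω = [Ca²⁺][CO3²⁻]/Ksp = (6.45×10^-3)(0.231×10^-3) / 7.586×10^-7 = 1.96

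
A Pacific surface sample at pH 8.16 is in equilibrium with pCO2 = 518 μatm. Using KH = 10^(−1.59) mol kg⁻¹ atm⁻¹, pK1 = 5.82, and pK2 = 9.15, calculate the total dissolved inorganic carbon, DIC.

DIC = 3.22 mmol/kg

[CO2*] = KH · pCO2 = 10^(−1.59) × 518×10^-6 = 1.331×10^-5 mol/kg
α₀ = 1/(1 + K1/[H⁺] + K1K2/[H⁺]²) = 1/(1 + 10^+2.34 + 10^+1.35) = 0.004129
DIC = [CO2*]/α₀ = 1.331×10^-5 / 0.004129 = 3.22 mmol/kg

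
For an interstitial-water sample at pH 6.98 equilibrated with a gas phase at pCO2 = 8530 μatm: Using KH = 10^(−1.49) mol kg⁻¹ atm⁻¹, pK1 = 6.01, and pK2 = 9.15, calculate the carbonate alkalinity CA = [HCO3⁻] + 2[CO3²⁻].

CA = 2.61 mmol/kg

[CO2*] = KH · pCO2 = 10^(−1.49) × 8530×10^-6 = 2.760×10^-4 mol/kg
α₀ = 1/(1 + K1/[H⁺] + K1K2/[H⁺]²) = 1/(1 + 10^+0.97 + 10^-1.20) = 0.09619
DIC = [CO2*]/α₀ = 2.760×10^-4 / 0.09619 = 2.869 mmol/kg
CA = (α₁ + 2α₂)·DIC = (0.8977 + 2×0.006069) × 2.869 = 2.61 mmol/kg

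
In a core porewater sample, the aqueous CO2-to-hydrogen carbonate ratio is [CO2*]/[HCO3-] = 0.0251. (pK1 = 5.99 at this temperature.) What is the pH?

pH = 7.59

From K1 = [H⁺][HCO3-]/[CO2*]:  pH = pK1 − log₁₀([CO2*]/[HCO3-])
log₁₀(0.0251) = -1.600
pH = 5.99 − (-1.600) = 7.59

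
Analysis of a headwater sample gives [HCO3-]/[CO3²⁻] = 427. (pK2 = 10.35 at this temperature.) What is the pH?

From K2 = [H⁺][CO3²⁻]/[HCO3-]:  pH = pK2 − log₁₀([HCO3-]/[CO3²⁻])
log₁₀(427) = +2.630
pH = 10.35 − (+2.630) = 7.72

pH = 7.72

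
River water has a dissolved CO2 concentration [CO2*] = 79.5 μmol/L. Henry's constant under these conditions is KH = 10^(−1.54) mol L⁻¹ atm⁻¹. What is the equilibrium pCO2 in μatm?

pCO2 = 2760 μatm

KH = 10^(−1.54) = 2.884×10^-2 mol L⁻¹ atm⁻¹
pCO2 = [CO2*]/KH = 79.5×10^-6 / 2.884×10^-2 = 2.76×10^-3 atm = 2760 μatm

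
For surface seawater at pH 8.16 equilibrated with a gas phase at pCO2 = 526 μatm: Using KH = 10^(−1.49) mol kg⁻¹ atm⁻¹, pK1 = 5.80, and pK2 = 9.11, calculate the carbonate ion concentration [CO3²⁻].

[CO2*] = KH · pCO2 = 10^(−1.49) × 526×10^-6 = 1.702×10^-5 mol/kg
α₀ = 1/(1 + K1/[H⁺] + K1K2/[H⁺]²) = 1/(1 + 10^+2.36 + 10^+1.41) = 0.003909
DIC = [CO2*]/α₀ = 1.702×10^-5 / 0.003909 = 4.354 mmol/kg
[CO3²⁻] = α₂·DIC; α₂ = 0.1005, so [CO3²⁻] = 0.1005 × 4.354 = 0.438 mmol/kg

[CO3²⁻] = 0.438 mmol/kg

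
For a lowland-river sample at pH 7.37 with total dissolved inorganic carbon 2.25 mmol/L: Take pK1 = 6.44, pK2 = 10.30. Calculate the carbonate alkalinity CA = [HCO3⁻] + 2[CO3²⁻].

CA = [HCO3⁻] + 2[CO3²⁻] = (α₁ + 2α₂)·DIC
At pH 7.37: [H⁺]/K1 = 10^-0.93 = 0.11749, K2/[H⁺] = 10^-2.93 = 0.0011749
α₁ = 1/(1 + 0.11749 + 0.0011749) = 1/1.1187 = 0.8939; α₂ = α₁·K2/[H⁺] = 0.001050
α₁ + 2α₂ = 0.8960
CA = 0.8960 × 2.25 = 2.02 mmol/L

CA = 2.02 mmol/L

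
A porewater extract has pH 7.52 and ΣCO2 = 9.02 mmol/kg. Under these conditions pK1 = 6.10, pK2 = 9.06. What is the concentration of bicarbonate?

[HCO3⁻] = 8.45 mmol/kg

α₁ = 1 / (1 + [H⁺]/K1 + K2/[H⁺]) = 1 / (1 + 10^-1.42 + 10^-1.54)
   = 1 / (1 + 0.038019 + 0.028840) = 1/1.0669 = 0.9373
[HCO3⁻] = α₁ × DIC = 0.9373 × 9.02 = 8.45 mmol/kg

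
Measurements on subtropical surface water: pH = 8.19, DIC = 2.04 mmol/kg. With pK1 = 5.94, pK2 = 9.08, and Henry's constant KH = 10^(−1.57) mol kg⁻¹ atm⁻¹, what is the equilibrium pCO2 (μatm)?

α₀ = 1 / (1 + K1/[H⁺] + K1K2/[H⁺]²) = 1 / (1 + 10^+2.25 + 10^+1.36)
   = 1 / (1 + 177.83 + 22.909) = 1/201.74 = 0.004957
[CO2*] = α₀ × DIC = 0.004957 × 2.04 = 0.01011 mmol/kg = 10.11 μmol/kg
pCO2 = [CO2*]/KH = 1.011×10^-5 / 2.692×10^-2 = 376 μatm

pCO2 = 376 μatm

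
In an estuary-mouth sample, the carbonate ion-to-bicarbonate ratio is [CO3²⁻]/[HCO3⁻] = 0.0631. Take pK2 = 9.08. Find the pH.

From K2 = [H⁺][CO3²⁻]/[HCO3⁻]:  pH = pK2 + log₁₀([CO3²⁻]/[HCO3⁻])
log₁₀(0.0631) = -1.200
pH = 9.08 + (-1.200) = 7.88

pH = 7.88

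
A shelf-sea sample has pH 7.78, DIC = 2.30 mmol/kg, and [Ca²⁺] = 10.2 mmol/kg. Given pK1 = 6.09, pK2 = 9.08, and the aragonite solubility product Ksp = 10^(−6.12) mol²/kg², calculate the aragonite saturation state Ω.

α₂ = 1 / (1 + [H⁺]/K2 + [H⁺]²/(K1K2)) = 1 / (1 + 10^+1.30 + 10^-0.39)
   = 1 / (1 + 19.953 + 0.40738) = 1/21.360 = 0.04682
[CO3²⁻] = α₂ × DIC = 0.04682 × 2.30 = 0.1077 mmol/kg
Ksp = 10^(−6.12) = 7.586×10^-7
Ω = [Ca²⁺][CO3²⁻]/Ksp = (10.2×10^-3)(1.077×10^-4) / 7.586×10^-7 = 1.45

Ω = 1.45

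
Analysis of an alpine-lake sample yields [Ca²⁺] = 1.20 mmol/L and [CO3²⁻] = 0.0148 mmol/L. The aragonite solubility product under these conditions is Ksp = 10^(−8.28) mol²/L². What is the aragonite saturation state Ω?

Ω = 3.38

Ksp = 10^(−8.28) = 5.248×10^-9
Ω = [Ca²⁺][CO3²⁻]/Ksp = (1.20×10^-3)(0.0148×10^-3) / 5.248×10^-9 = 3.38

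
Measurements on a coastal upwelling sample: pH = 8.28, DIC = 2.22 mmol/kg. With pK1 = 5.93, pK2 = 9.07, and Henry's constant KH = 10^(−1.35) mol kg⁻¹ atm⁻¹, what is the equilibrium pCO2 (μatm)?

pCO2 = 190 μatm

α₀ = 1 / (1 + K1/[H⁺] + K1K2/[H⁺]²) = 1 / (1 + 10^+2.35 + 10^+1.56)
   = 1 / (1 + 223.87 + 36.308) = 1/261.18 = 0.003829
[CO2*] = α₀ × DIC = 0.003829 × 2.22 = 0.008500 mmol/kg = 8.500 μmol/kg
pCO2 = [CO2*]/KH = 8.500×10^-6 / 4.467×10^-2 = 190 μatm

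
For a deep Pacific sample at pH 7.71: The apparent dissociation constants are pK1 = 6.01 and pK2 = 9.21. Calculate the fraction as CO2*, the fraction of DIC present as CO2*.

α₀ = 0.0190

α₀ = 1 / (1 + K1/[H⁺] + K1K2/[H⁺]²) = 1 / (1 + 10^+1.70 + 10^+0.20)
   = 1 / (1 + 50.119 + 1.5849) = 1/52.704 = 0.01897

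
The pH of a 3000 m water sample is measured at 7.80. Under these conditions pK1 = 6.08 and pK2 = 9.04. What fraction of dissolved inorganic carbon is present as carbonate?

α₂ = 1 / (1 + [H⁺]/K2 + [H⁺]²/(K1K2)) = 1 / (1 + 10^+1.24 + 10^-0.48)
   = 1 / (1 + 17.378 + 0.33113) = 1/18.709 = 0.05345

α₂ = 0.0534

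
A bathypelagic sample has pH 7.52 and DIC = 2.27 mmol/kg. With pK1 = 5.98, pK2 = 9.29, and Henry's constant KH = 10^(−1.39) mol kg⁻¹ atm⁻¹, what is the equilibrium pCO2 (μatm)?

α₀ = 1 / (1 + K1/[H⁺] + K1K2/[H⁺]²) = 1 / (1 + 10^+1.54 + 10^-0.23)
   = 1 / (1 + 34.674 + 0.58884) = 1/36.263 = 0.02758
[CO2*] = α₀ × DIC = 0.02758 × 2.27 = 0.06260 mmol/kg
pCO2 = [CO2*]/KH = 6.260×10^-5 / 4.074×10^-2 = 1540 μatm

pCO2 = 1540 μatm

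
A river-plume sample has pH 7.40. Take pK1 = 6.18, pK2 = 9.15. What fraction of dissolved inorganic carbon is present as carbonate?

α₂ = 1 / (1 + [H⁺]/K2 + [H⁺]²/(K1K2)) = 1 / (1 + 10^+1.75 + 10^+0.53)
   = 1 / (1 + 56.234 + 3.3884) = 1/60.623 = 0.01650

α₂ = 0.0165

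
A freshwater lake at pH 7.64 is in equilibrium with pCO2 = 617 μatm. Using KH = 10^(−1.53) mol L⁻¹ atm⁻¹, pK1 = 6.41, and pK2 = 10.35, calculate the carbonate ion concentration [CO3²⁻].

[CO2*] = KH · pCO2 = 10^(−1.53) × 617×10^-6 = 1.821×10^-5 mol/L
α₀ = 1/(1 + K1/[H⁺] + K1K2/[H⁺]²) = 1/(1 + 10^+1.23 + 10^-1.48) = 0.05551
DIC = [CO2*]/α₀ = 1.821×10^-5 / 0.05551 = 0.3280 mmol/L
[CO3²⁻] = α₂·DIC; α₂ = 0.001838, so [CO3²⁻] = 0.001838 × 0.3280 = 0.000603 mmol/L = 0.603 μmol/L

[CO3²⁻] = 0.603 μmol/L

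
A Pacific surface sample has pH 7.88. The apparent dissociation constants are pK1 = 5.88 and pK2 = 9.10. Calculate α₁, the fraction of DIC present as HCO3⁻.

α₁ = 0.934

α₁ = 1 / (1 + [H⁺]/K1 + K2/[H⁺]) = 1 / (1 + 10^-2.00 + 10^-1.22)
   = 1 / (1 + 0.010000 + 0.060256) = 1/1.0703 = 0.9344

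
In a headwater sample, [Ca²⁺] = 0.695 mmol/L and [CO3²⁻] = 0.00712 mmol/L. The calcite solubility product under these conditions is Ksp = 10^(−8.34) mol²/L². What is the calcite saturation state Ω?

Ksp = 10^(−8.34) = 4.571×10^-9
Ω = [Ca²⁺][CO3²⁻]/Ksp = (0.695×10^-3)(0.00712×10^-3) / 4.571×10^-9 = 1.08

Ω = 1.08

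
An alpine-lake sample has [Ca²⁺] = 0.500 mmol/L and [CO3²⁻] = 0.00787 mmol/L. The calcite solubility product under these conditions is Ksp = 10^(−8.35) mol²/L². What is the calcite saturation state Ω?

Ω = 0.881

Ksp = 10^(−8.35) = 4.467×10^-9
Ω = [Ca²⁺][CO3²⁻]/Ksp = (0.500×10^-3)(0.00787×10^-3) / 4.467×10^-9 = 0.881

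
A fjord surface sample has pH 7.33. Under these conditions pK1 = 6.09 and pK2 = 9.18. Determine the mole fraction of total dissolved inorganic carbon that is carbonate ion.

α₂ = 0.0132

α₂ = 1 / (1 + [H⁺]/K2 + [H⁺]²/(K1K2)) = 1 / (1 + 10^+1.85 + 10^+0.61)
   = 1 / (1 + 70.795 + 4.0738) = 1/75.868 = 0.01318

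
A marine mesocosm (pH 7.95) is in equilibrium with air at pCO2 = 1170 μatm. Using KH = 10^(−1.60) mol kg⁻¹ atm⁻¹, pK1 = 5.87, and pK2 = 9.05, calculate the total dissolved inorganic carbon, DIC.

[CO2*] = KH · pCO2 = 10^(−1.60) × 1170×10^-6 = 2.939×10^-5 mol/kg
α₀ = 1/(1 + K1/[H⁺] + K1K2/[H⁺]²) = 1/(1 + 10^+2.08 + 10^+0.98) = 0.007647
DIC = [CO2*]/α₀ = 2.939×10^-5 / 0.007647 = 3.84 mmol/kg

DIC = 3.84 mmol/kg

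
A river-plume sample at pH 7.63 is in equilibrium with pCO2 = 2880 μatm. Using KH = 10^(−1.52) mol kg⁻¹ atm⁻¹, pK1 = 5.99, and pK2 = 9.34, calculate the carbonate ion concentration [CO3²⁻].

[CO2*] = KH · pCO2 = 10^(−1.52) × 2880×10^-6 = 8.697×10^-5 mol/kg
α₀ = 1/(1 + K1/[H⁺] + K1K2/[H⁺]²) = 1/(1 + 10^+1.64 + 10^-0.07) = 0.02198
DIC = [CO2*]/α₀ = 8.697×10^-5 / 0.02198 = 3.958 mmol/kg
[CO3²⁻] = α₂·DIC; α₂ = 0.01871, so [CO3²⁻] = 0.01871 × 3.958 = 0.0740 mmol/kg

[CO3²⁻] = 0.0740 mmol/kg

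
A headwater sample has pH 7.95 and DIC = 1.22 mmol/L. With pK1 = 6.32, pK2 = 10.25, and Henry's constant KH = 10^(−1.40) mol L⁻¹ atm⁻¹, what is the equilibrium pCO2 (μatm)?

α₀ = 1 / (1 + K1/[H⁺] + K1K2/[H⁺]²) = 1 / (1 + 10^+1.63 + 10^-0.67)
   = 1 / (1 + 42.658 + 0.21380) = 1/43.872 = 0.02279
[CO2*] = α₀ × DIC = 0.02279 × 1.22 = 0.02781 mmol/L
pCO2 = [CO2*]/KH = 2.781×10^-5 / 3.981×10^-2 = 699 μatm

pCO2 = 699 μatm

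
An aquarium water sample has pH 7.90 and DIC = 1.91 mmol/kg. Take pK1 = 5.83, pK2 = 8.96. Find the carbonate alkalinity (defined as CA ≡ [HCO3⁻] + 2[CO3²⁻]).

CA = [HCO3⁻] + 2[CO3²⁻] = (α₁ + 2α₂)·DIC
At pH 7.90: [H⁺]/K1 = 10^-2.07 = 0.0085114, K2/[H⁺] = 10^-1.06 = 0.087096
α₁ = 1/(1 + 0.0085114 + 0.087096) = 1/1.0956 = 0.9127; α₂ = α₁·K2/[H⁺] = 0.07950
α₁ + 2α₂ = 1.0717
CA = 1.0717 × 1.91 = 2.05 mmol/kg

CA = 2.05 mmol/kg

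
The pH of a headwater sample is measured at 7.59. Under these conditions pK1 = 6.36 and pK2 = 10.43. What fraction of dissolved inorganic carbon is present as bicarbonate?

α₁ = 0.943

α₁ = 1 / (1 + [H⁺]/K1 + K2/[H⁺]) = 1 / (1 + 10^-1.23 + 10^-2.84)
   = 1 / (1 + 0.058884 + 0.0014454) = 1/1.0603 = 0.9431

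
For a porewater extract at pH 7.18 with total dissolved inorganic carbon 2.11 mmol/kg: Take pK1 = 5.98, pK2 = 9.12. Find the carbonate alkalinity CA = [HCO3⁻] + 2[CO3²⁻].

CA = [HCO3⁻] + 2[CO3²⁻] = (α₁ + 2α₂)·DIC
At pH 7.18: [H⁺]/K1 = 10^-1.20 = 0.063096, K2/[H⁺] = 10^-1.94 = 0.011482
α₁ = 1/(1 + 0.063096 + 0.011482) = 1/1.0746 = 0.9306; α₂ = α₁·K2/[H⁺] = 0.01068
α₁ + 2α₂ = 0.9520
CA = 0.9520 × 2.11 = 2.01 mmol/kg

CA = 2.01 mmol/kg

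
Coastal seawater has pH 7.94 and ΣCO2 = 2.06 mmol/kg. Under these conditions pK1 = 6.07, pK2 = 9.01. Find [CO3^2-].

α₂ = 1 / (1 + [H⁺]/K2 + [H⁺]²/(K1K2)) = 1 / (1 + 10^+1.07 + 10^-0.80)
   = 1 / (1 + 11.749 + 0.15849) = 1/12.907 = 0.07747
[CO3²⁻] = α₂ × DIC = 0.07747 × 2.06 = 0.160 mmol/kg

[CO3²⁻] = 0.160 mmol/kg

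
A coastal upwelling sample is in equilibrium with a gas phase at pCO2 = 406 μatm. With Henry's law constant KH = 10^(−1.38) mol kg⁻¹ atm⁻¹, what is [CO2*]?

KH = 10^(−1.38) = 4.169×10^-2 mol kg⁻¹ atm⁻¹
[CO2*] = KH · pCO2 = 4.169×10^-2 × 406×10^-6 atm = 1.69×10^-5 mol/kg

[CO2*] = 16.9 μmol/kg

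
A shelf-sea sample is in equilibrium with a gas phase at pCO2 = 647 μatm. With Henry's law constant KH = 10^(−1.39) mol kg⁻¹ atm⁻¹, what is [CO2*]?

KH = 10^(−1.39) = 4.074×10^-2 mol kg⁻¹ atm⁻¹
[CO2*] = KH · pCO2 = 4.074×10^-2 × 647×10^-6 atm = 2.64×10^-5 mol/kg

[CO2*] = 26.4 μmol/kg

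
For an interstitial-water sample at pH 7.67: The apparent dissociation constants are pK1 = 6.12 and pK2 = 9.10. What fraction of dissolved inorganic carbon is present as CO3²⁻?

α₂ = 1 / (1 + [H⁺]/K2 + [H⁺]²/(K1K2)) = 1 / (1 + 10^+1.43 + 10^-0.12)
   = 1 / (1 + 26.915 + 0.75858) = 1/28.674 = 0.03487

α₂ = 0.0349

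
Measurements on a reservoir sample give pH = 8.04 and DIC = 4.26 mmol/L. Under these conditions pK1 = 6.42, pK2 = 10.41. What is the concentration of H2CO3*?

α₀ = 1 / (1 + K1/[H⁺] + K1K2/[H⁺]²) = 1 / (1 + 10^+1.62 + 10^-0.75)
   = 1 / (1 + 41.687 + 0.17783) = 1/42.865 = 0.02333
[CO2*] = α₀ × DIC = 0.02333 × 4.26 = 0.0994 mmol/L

[CO2*] = 0.0994 mmol/L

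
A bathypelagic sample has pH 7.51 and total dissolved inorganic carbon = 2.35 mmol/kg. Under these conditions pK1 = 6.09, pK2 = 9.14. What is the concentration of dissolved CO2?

[CO2*] = 0.0842 mmol/kg

α₀ = 1 / (1 + K1/[H⁺] + K1K2/[H⁺]²) = 1 / (1 + 10^+1.42 + 10^-0.21)
   = 1 / (1 + 26.303 + 0.61660) = 1/27.919 = 0.03582
[CO2*] = α₀ × DIC = 0.03582 × 2.35 = 0.0842 mmol/kg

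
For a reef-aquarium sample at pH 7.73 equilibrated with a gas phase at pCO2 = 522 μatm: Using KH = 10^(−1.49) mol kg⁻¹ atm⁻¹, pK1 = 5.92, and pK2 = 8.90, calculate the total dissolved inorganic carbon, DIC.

[CO2*] = KH · pCO2 = 10^(−1.49) × 522×10^-6 = 1.689×10^-5 mol/kg
α₀ = 1/(1 + K1/[H⁺] + K1K2/[H⁺]²) = 1/(1 + 10^+1.81 + 10^+0.64) = 0.01430
DIC = [CO2*]/α₀ = 1.689×10^-5 / 0.01430 = 1.18 mmol/kg

DIC = 1.18 mmol/kg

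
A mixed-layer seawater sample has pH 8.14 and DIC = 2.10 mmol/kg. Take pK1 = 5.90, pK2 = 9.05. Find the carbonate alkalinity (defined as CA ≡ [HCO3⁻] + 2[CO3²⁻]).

CA = 2.32 mmol/kg

CA = [HCO3⁻] + 2[CO3²⁻] = (α₁ + 2α₂)·DIC
At pH 8.14: [H⁺]/K1 = 10^-2.24 = 0.0057544, K2/[H⁺] = 10^-0.91 = 0.12303
α₁ = 1/(1 + 0.0057544 + 0.12303) = 1/1.1288 = 0.8859; α₂ = α₁·K2/[H⁺] = 0.1090
α₁ + 2α₂ = 1.1039
CA = 1.1039 × 2.10 = 2.32 mmol/kg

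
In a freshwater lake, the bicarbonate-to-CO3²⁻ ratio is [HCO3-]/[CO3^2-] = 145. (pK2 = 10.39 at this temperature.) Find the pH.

pH = 8.23

From K2 = [H⁺][CO3^2-]/[HCO3-]:  pH = pK2 − log₁₀([HCO3-]/[CO3^2-])
log₁₀(145) = +2.161
pH = 10.39 − (+2.161) = 8.23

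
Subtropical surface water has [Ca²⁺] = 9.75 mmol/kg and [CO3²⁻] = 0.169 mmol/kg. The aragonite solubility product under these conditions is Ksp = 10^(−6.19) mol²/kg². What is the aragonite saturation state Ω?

Ksp = 10^(−6.19) = 6.457×10^-7
Ω = [Ca²⁺][CO3²⁻]/Ksp = (9.75×10^-3)(0.169×10^-3) / 6.457×10^-7 = 2.55

Ω = 2.55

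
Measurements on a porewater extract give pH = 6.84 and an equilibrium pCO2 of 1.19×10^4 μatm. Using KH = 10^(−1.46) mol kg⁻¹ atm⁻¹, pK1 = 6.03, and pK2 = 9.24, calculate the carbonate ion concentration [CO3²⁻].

[CO3²⁻] = 10.6 μmol/kg

[CO2*] = KH · pCO2 = 10^(−1.46) × 1.19×10^4×10^-6 = 4.126×10^-4 mol/kg
α₀ = 1/(1 + K1/[H⁺] + K1K2/[H⁺]²) = 1/(1 + 10^+0.81 + 10^-1.59) = 0.1336
DIC = [CO2*]/α₀ = 4.126×10^-4 / 0.1336 = 3.087 mmol/kg
[CO3²⁻] = α₂·DIC; α₂ = 0.003435, so [CO3²⁻] = 0.003435 × 3.087 = 0.0106 mmol/kg = 10.6 μmol/kg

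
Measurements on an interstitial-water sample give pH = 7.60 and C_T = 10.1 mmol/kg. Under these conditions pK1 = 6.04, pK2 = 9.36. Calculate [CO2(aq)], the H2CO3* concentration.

α₀ = 1 / (1 + K1/[H⁺] + K1K2/[H⁺]²) = 1 / (1 + 10^+1.56 + 10^-0.20)
   = 1 / (1 + 36.308 + 0.63096) = 1/37.939 = 0.02636
[CO2*] = α₀ × DIC = 0.02636 × 10.1 = 0.266 mmol/kg

[CO2*] = 0.266 mmol/kg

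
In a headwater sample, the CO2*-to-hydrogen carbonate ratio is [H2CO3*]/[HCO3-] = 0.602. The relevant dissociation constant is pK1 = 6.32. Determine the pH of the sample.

From K1 = [H⁺][HCO3-]/[H2CO3*]:  pH = pK1 − log₁₀([H2CO3*]/[HCO3-])
log₁₀(0.602) = -0.220
pH = 6.32 − (-0.220) = 6.54

pH = 6.54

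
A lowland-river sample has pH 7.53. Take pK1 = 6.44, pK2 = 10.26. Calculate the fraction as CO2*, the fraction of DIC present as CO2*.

α₀ = 0.0750

α₀ = 1 / (1 + K1/[H⁺] + K1K2/[H⁺]²) = 1 / (1 + 10^+1.09 + 10^-1.64)
   = 1 / (1 + 12.303 + 0.022909) = 1/13.326 = 0.07504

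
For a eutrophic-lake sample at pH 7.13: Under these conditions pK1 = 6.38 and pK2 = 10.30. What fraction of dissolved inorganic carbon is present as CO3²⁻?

α₂ = 0.000574

α₂ = 1 / (1 + [H⁺]/K2 + [H⁺]²/(K1K2)) = 1 / (1 + 10^+3.17 + 10^+2.42)
   = 1 / (1 + 1479.1 + 263.03) = 1/1743.1 = 0.0005737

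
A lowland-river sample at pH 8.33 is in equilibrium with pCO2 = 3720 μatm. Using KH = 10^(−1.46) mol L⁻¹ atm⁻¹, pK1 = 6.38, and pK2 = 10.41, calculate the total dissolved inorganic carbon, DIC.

DIC = 11.7 mmol/L

[CO2*] = KH · pCO2 = 10^(−1.46) × 3720×10^-6 = 1.290×10^-4 mol/L
α₀ = 1/(1 + K1/[H⁺] + K1K2/[H⁺]²) = 1/(1 + 10^+1.95 + 10^-0.13) = 0.01101
DIC = [CO2*]/α₀ = 1.290×10^-4 / 0.01101 = 11.7 mmol/L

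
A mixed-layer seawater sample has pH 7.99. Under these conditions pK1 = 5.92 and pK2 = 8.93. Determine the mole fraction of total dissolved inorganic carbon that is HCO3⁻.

α₁ = 0.890

α₁ = 1 / (1 + [H⁺]/K1 + K2/[H⁺]) = 1 / (1 + 10^-2.07 + 10^-0.94)
   = 1 / (1 + 0.0085114 + 0.11482) = 1/1.1233 = 0.8902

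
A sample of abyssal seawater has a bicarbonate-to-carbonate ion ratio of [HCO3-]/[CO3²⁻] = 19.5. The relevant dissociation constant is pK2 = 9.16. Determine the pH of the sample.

From K2 = [H⁺][CO3²⁻]/[HCO3-]:  pH = pK2 − log₁₀([HCO3-]/[CO3²⁻])
log₁₀(19.5) = +1.290
pH = 9.16 − (+1.290) = 7.87

pH = 7.87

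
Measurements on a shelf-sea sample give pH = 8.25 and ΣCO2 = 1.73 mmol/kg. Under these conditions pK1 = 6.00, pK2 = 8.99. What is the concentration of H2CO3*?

[CO2*] = 8.19 μmol/kg

α₀ = 1 / (1 + K1/[H⁺] + K1K2/[H⁺]²) = 1 / (1 + 10^+2.25 + 10^+1.51)
   = 1 / (1 + 177.83 + 32.359) = 1/211.19 = 0.004735
[CO2*] = α₀ × DIC = 0.004735 × 1.73 = 0.00819 mmol/kg = 8.19 μmol/kg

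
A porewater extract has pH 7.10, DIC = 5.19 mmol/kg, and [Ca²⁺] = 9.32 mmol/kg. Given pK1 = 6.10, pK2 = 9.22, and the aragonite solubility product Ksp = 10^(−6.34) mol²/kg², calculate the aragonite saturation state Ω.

Ω = 0.725

α₂ = 1 / (1 + [H⁺]/K2 + [H⁺]²/(K1K2)) = 1 / (1 + 10^+2.12 + 10^+1.12)
   = 1 / (1 + 131.83 + 13.183) = 1/146.01 = 0.006849
[CO3²⁻] = α₂ × DIC = 0.006849 × 5.19 = 0.03555 mmol/kg
Ksp = 10^(−6.34) = 4.571×10^-7
Ω = [Ca²⁺][CO3²⁻]/Ksp = (9.32×10^-3)(3.555×10^-5) / 4.571×10^-7 = 0.725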